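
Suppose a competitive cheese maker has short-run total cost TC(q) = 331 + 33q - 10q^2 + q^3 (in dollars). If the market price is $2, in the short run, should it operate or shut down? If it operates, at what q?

From TC, MC = TC'(q) = 33 - 20q + 3q^2 and AVC = VC/q = 33 - 10q + q^2.
The AVC parabola has its vertex at q = 10/2 = 5, where AVC = 33 - 10·5 + 5^2 = $8.
Since P = $2 < min AVC = $8, price fails to cover variable cost at any output.
Shutting down limits the loss to fixed cost, $331.

Shut down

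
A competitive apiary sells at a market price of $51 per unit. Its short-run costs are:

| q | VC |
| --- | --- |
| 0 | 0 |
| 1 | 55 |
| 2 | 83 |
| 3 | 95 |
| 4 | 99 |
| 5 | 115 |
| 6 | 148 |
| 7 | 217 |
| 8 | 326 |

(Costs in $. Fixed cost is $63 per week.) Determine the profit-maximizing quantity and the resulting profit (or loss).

q = 6; profit = $95

Tabulate TR − TC: q=0: -63; q=1: -67; q=2: -44; q=3: -5; q=4: 42; q=5: 77; q=6: 95; q=7: 77; q=8: 19.
Profit is maximized at q = 6. AVC there is 148/6 = $24.67 ≤ P, so producing beats shutting down (which would give -$63).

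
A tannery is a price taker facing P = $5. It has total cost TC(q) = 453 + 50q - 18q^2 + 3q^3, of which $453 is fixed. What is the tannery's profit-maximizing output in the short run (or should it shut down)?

From TC, MC = TC'(q) = 50 - 36q + 9q^2 and AVC = VC/q = 50 - 18q + 3q^2.
AVC is minimized where dAVC/dq = -18 + 6q = 0, at q = 3; min AVC = 50 - 18·3 + 3·3^2 = $23.
Since P = $5 < min AVC = $23, price fails to cover variable cost at any output.
Best response: produce nothing and absorb the $453 fixed cost.

Shut down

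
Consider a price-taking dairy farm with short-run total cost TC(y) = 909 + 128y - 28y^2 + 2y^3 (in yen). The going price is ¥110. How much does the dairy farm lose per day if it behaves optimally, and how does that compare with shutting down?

Profit = -¥261 at y = 9

AVC = 128 - 28y + 2y^2; min AVC = ¥30 at y = 7. Since P = ¥110 ≥ min AVC, the firm produces.
MC = 128 - 56y + 6y^2. Setting P = MC and taking the root on the rising branch gives y* = 9.
TR = 110·9 = 990. TC = 909 + 342 = 1251. Profit = 990 − 1251 = -¥261.
That loss of ¥261 beats the ¥909 the firm would lose by shutting down; producing recovers ¥648 of fixed cost.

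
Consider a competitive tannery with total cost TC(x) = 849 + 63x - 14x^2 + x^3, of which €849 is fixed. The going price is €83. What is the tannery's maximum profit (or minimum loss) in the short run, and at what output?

Profit = -€249 at x = 10

AVC = 63 - 14x + x^2 has its minimum €14 at x = 7; price €83 clears that bar, so the firm operates.
MC = 63 - 28x + 3x^2. Setting P = MC and taking the root on the rising branch gives x* = 10.
TR = 83·10 = 830. TC = 849 + 230 = 1079. Profit = 830 − 1079 = -€249.
Shutting down would mean losing the fixed cost of €849, so operating at a loss of €249 is better by €600.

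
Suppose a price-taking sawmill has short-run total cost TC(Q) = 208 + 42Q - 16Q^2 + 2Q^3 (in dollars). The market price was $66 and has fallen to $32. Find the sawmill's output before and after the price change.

Output falls from 6 to 5

MC = 42 - 32Q + 6Q^2; the shutdown threshold is min AVC = $10 (at Q = 4).
With P = $66 above the shutdown price, P = MC gives Q = 6.
At P = $32 ≥ min AVC, set P = MC: Q = 5. The firm stays open but cuts output.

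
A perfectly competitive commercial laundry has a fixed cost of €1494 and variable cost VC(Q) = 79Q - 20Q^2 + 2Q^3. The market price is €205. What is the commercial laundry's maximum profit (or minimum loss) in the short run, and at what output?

AVC = 79 - 20Q + 2Q^2 has its minimum €29 at Q = 5; price €205 clears that bar, so the firm operates.
With MC = 79 - 40Q + 6Q^2, P = MC on the upward-sloping part at Q* = 9.
TR = 205·9 = 1845. TC = 1494 + 549 = 2043. Profit = 1845 − 2043 = -€198.
That loss of €198 beats the €1494 the firm would lose by shutting down; producing recovers €1296 of fixed cost.

Profit = -€198 at Q = 9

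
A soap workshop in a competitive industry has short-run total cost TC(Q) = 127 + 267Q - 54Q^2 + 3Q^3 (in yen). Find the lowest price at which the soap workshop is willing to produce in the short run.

¥24 per unit

Short-run supply begins at min AVC. From VC = 267Q - 54Q^2 + 3Q^3, AVC = 267 - 54Q + 3Q^2.
dAVC/dQ = -54 + 6Q = 0 gives Q = 9. min AVC = 267 - 54·9 + 3·9^2 = 24.
The firm shuts down for any P below ¥24.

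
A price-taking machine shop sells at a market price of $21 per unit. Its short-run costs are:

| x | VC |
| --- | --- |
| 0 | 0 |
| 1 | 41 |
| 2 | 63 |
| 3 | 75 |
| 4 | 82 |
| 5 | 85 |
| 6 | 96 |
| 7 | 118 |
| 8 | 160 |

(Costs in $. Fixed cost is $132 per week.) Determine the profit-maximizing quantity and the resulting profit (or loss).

x = 6; profit = -$102

Profit at each row (π = 21x − TC): x=0: -132; x=1: -152; x=2: -153; x=3: -144; x=4: -130; x=5: -112; x=6: -102; x=7: -103; x=8: -124.
Profit is maximized at x = 6. AVC there is 96/6 = $16 ≤ P, so producing beats shutting down (which would give -$132).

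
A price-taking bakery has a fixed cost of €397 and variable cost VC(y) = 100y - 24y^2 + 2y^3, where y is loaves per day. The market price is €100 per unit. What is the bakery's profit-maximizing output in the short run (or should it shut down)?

Variable cost is VC = 100y - 24y^2 + 2y^3, so AVC = VC/y = 100 - 24y + 2y^2 and MC = dTC/dy = 100 - 48y + 6y^2.
The AVC parabola has its vertex at y = 24/4 = 6, where AVC = 100 - 24·6 + 2·6^2 = €28.
P = €100 exceeds min AVC = €28, so the firm stays open.
P = MC gives -48y + 6y^2 = 0, with roots 0 and 8. Take the larger (rising MC): y* = 8.
Check: AVC at y = 8 is €36 ≤ P, so revenue covers variable cost.
Profit = P·y − TC = 100·8 − 685 = €115.

Produce at y = 8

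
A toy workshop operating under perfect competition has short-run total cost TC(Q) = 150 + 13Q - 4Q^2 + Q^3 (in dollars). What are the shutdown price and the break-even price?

Shutdown price = $9; break-even price = $48

Shutdown price = min AVC. AVC = 13 - 4Q + Q^2, with vertex at Q = 2 and minimum $9.
ATC = 150/Q + 13 - 4Q + Q^2. Setting dATC/dQ = −150/Q^2 − 4 + 2Q = 0 gives Q = 5 (since 2·5^3 − 4·5^2 = 150).
min ATC = 150/5 + 13 − 4·5 + 5^2 = $48. That is the break-even price.
Between these two prices the firm operates at a loss; above $48 it earns a profit.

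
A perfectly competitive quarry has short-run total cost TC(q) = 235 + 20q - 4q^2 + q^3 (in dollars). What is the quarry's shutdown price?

$16 per unit

The shutdown price is the minimum of AVC. VC = 20q - 4q^2 + q^3, so AVC = 20 - 4q + q^2.
dAVC/dq = -4 + 2q = 0 gives q = 2. min AVC = 20 - 4·2 + 2^2 = 16.
The firm shuts down for any P below $16.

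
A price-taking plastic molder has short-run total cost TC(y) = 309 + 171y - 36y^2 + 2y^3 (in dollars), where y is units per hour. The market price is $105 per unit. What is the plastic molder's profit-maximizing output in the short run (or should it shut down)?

Produce at y = 11

Variable cost is VC = 171y - 36y^2 + 2y^3, so AVC = VC/y = 171 - 36y + 2y^2 and MC = dTC/dy = 171 - 72y + 6y^2.
AVC is minimized where dAVC/dy = -36 + 4y = 0, at y = 9; min AVC = 171 - 36·9 + 2·9^2 = $9.
Since P = $105 ≥ min AVC = $9, price covers variable cost and the firm should produce.
Set P = MC: 105 = 171 - 72y + 6y^2 → 66 - 72y + 6y^2 = 0. The roots are y = 1 and y = 11; the profit-maximizing output is on the rising part of MC, so y* = 11.
Check: AVC at y = 11 is $17 ≤ P, so revenue covers variable cost.
Profit = P·y − TC = 105·11 − 496 = $659.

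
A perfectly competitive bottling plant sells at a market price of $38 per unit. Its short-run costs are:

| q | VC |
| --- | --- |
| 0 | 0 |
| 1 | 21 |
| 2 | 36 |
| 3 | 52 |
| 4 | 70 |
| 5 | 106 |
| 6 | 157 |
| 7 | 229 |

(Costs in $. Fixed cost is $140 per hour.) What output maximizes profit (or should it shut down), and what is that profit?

q = 5; profit = -$56

Profit at each row (π = 38q − TC): q=0: -140; q=1: -123; q=2: -100; q=3: -78; q=4: -58; q=5: -56; q=6: -69; q=7: -103.
Profit is maximized at q = 5. AVC there is 106/5 = $21.20 ≤ P, so producing beats shutting down (which would give -$140).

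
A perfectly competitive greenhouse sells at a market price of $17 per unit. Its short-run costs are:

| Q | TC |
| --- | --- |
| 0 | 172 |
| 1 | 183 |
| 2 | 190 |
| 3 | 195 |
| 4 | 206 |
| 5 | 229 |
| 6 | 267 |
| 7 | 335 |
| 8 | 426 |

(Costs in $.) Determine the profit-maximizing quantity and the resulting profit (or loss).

Q = 4; profit = -$138

Compute π = P·Q − TC at each output: Q=0: -172; Q=1: -166; Q=2: -156; Q=3: -144; Q=4: -138; Q=5: -144; Q=6: -165; Q=7: -216; Q=8: -290.
Profit is maximized at Q = 4. AVC there is 34/4 = $8.50 ≤ P, so producing beats shutting down (which would give -$172).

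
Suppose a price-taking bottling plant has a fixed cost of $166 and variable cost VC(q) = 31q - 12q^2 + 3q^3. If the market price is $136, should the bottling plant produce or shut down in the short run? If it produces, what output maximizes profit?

From TC, MC = TC'(q) = 31 - 24q + 9q^2 and AVC = VC/q = 31 - 12q + 3q^2.
The AVC parabola has its vertex at q = 12/6 = 2, where AVC = 31 - 12·2 + 3·2^2 = $19.
Since P = $136 ≥ min AVC = $19, price covers variable cost and the firm should produce.
Solving P = MC: -105 - 24q + 9q^2 = 0 ⇒ q = -7/3 or 5. On the upward-sloping branch, q* = 5.
Check: AVC at q = 5 is $46 ≤ P, so revenue covers variable cost.
Profit = P·q − TC = 136·5 − 396 = $284.

Produce at q = 5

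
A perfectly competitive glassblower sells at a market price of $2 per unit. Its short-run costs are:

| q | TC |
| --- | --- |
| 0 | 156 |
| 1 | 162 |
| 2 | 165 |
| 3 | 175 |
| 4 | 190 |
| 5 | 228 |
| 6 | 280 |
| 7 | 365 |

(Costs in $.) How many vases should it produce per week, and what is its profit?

q = 0 (shut down); profit = -$156

Profit at each row (π = 2q − TC): q=0: -156; q=1: -160; q=2: -161; q=3: -169; q=4: -182; q=5: -218; q=6: -268; q=7: -351.
Profit is highest at q = 0. Equivalently, the lowest AVC in the table is 9/2 ≈ $4.50 at q = 2, and P = $2 falls below it — price never covers variable cost, so the firm shuts down and loses only its fixed cost.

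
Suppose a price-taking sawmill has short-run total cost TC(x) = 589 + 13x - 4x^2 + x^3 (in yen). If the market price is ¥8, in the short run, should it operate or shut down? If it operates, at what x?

From TC, MC = TC'(x) = 13 - 8x + 3x^2 and AVC = VC/x = 13 - 4x + x^2.
AVC is minimized where dAVC/dx = -4 + 2x = 0, at x = 2; min AVC = 13 - 4·2 + 2^2 = ¥9.
P = ¥8 lies below min AVC = ¥9; no output level covers variable cost.
Best response: produce nothing and absorb the ¥589 fixed cost.

Shut down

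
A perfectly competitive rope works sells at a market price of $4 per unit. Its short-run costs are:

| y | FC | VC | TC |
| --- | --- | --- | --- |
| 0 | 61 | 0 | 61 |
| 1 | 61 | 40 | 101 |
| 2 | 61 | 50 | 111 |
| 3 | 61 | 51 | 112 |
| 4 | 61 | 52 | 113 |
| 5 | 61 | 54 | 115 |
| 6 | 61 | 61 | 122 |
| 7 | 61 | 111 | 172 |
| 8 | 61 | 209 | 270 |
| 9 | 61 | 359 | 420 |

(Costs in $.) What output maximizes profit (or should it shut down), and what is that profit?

Profit at each row (π = 4y − TC): y=0: -61; y=1: -97; y=2: -103; y=3: -100; y=4: -97; y=5: -95; y=6: -98; y=7: -144; y=8: -238; y=9: -384.
Profit is highest at y = 0. Equivalently, the lowest AVC in the table is 61/6 ≈ $10.17 at y = 6, and P = $4 falls below it — price never covers variable cost, so the firm shuts down and loses only its fixed cost.

y = 0 (shut down); profit = -$61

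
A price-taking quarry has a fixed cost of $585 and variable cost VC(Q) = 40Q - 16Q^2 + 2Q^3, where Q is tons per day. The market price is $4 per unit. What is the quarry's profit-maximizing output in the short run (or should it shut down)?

Strip out fixed cost: VC = 40Q - 16Q^2 + 2Q^3. Then AVC = 40 - 16Q + 2Q^2 and MC = 40 - 32Q + 6Q^2.
AVC hits its minimum where MC = AVC, at Q = 4, giving min AVC = 40 - 16·4 + 2·4^2 = $8.
Since P = $4 < min AVC = $8, price fails to cover variable cost at any output.
Shutting down limits the loss to fixed cost, $585.

Shut down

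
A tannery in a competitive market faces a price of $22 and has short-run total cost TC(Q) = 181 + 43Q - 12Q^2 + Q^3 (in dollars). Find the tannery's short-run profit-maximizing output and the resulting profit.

AVC = 43 - 12Q + Q^2 has its minimum $7 at Q = 6; price $22 clears that bar, so the firm operates.
MC = 43 - 24Q + 3Q^2. Setting P = MC and taking the root on the rising branch gives Q* = 7.
TR = 22·7 = 154. TC = 181 + 56 = 237. Profit = 154 − 237 = -$83.
That loss of $83 beats the $181 the firm would lose by shutting down; producing recovers $98 of fixed cost.

Profit = -$83 at Q = 7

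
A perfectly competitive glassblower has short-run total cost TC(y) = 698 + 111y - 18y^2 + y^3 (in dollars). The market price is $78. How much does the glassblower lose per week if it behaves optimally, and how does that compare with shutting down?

Profit = -$214 at y = 11

AVC = 111 - 18y + y^2 has its minimum $30 at y = 9; price $78 clears that bar, so the firm operates.
With MC = 111 - 36y + 3y^2, P = MC on the upward-sloping part at y* = 11.
TR = 78·11 = 858. TC = 698 + 374 = 1072. Profit = 858 − 1072 = -$214.
That loss of $214 beats the $698 the firm would lose by shutting down; producing recovers $484 of fixed cost.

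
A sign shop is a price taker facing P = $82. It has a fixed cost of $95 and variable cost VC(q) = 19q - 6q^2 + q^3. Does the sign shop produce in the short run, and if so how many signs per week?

Produce at q = 7

From TC, MC = TC'(q) = 19 - 12q + 3q^2 and AVC = VC/q = 19 - 6q + q^2.
AVC is minimized where dAVC/dq = -6 + 2q = 0, at q = 3; min AVC = 19 - 6·3 + 3^2 = $10.
P = $82 exceeds min AVC = $10, so the firm stays open.
Solving P = MC: -63 - 12q + 3q^2 = 0 ⇒ q = -3 or 7. On the upward-sloping branch, q* = 7.
Check: AVC at q = 7 is $26 ≤ P, so revenue covers variable cost.
Profit = P·q − TC = 82·7 − 277 = $297.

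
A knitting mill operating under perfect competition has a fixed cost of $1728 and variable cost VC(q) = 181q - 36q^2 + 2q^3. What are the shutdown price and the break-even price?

Shutdown price = $19; break-even price = $181

Shutdown price = min AVC. AVC = 181 - 36q + 2q^2, with vertex at q = 9 and minimum $19.
ATC = 1728/q + 181 - 36q + 2q^2. Setting dATC/dq = −1728/q^2 − 36 + 4q = 0 gives q = 12 (since 4·12^3 − 36·12^2 = 1728).
min ATC = 1728/12 + 181 − 36·12 + 2·12^2 = $181. That is the break-even price.
Between these two prices the firm operates at a loss; above $181 it earns a profit.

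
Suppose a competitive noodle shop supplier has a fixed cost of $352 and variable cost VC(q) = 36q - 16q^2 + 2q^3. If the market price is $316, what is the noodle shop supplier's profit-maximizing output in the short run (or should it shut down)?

Produce at q = 10

Strip out fixed cost: VC = 36q - 16q^2 + 2q^3. Then AVC = 36 - 16q + 2q^2 and MC = 36 - 32q + 6q^2.
AVC hits its minimum where MC = AVC, at q = 4, giving min AVC = 36 - 16·4 + 2·4^2 = $4.
P = $316 exceeds min AVC = $4, so the firm stays open.
P = MC gives -280 - 32q + 6q^2 = 0, with roots -14/3 and 10. Take the larger (rising MC): q* = 10.
Check: AVC at q = 10 is $76 ≤ P, so revenue covers variable cost.
Profit = P·q − TC = 316·10 − 1112 = $2048.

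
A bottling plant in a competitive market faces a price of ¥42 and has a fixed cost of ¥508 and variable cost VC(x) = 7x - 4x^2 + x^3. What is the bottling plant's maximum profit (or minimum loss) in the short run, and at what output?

AVC = 7 - 4x + x^2; min AVC = ¥3 at x = 2. Since P = ¥42 ≥ min AVC, the firm produces.
With MC = 7 - 8x + 3x^2, P = MC on the upward-sloping part at x* = 5.
TR = 42·5 = 210. TC = 508 + 60 = 568. Profit = 210 − 568 = -¥358.
Shutting down would mean losing the fixed cost of ¥508, so operating at a loss of ¥358 is better by ¥150.

Profit = -¥358 at x = 5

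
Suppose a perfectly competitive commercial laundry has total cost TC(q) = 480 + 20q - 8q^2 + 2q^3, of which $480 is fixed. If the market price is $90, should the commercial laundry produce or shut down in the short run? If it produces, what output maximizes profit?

From TC, MC = TC'(q) = 20 - 16q + 6q^2 and AVC = VC/q = 20 - 8q + 2q^2.
The AVC parabola has its vertex at q = 8/4 = 2, where AVC = 20 - 8·2 + 2·2^2 = $12.
P = $90 exceeds min AVC = $12, so the firm stays open.
Solving P = MC: -70 - 16q + 6q^2 = 0 ⇒ q = -7/3 or 5. On the upward-sloping branch, q* = 5.
Check: AVC at q = 5 is $30 ≤ P, so revenue covers variable cost.
Profit = P·q − TC = 90·5 − 630 = -$180, a loss, but smaller than the $480 fixed cost the firm would lose by shutting down.

Produce at q = 5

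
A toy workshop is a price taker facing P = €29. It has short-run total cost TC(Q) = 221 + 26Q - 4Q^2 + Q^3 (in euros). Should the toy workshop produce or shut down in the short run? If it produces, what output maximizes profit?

Produce at Q = 3

Variable cost is VC = 26Q - 4Q^2 + Q^3, so AVC = VC/Q = 26 - 4Q + Q^2 and MC = dTC/dQ = 26 - 8Q + 3Q^2.
The AVC parabola has its vertex at Q = 4/2 = 2, where AVC = 26 - 4·2 + 2^2 = €22.
P = €29 exceeds min AVC = €22, so the firm stays open.
Solving P = MC: -3 - 8Q + 3Q^2 = 0 ⇒ Q = -1/3 or 3. On the upward-sloping branch, Q* = 3.
Check: AVC at Q = 3 is €23 ≤ P, so revenue covers variable cost.
Profit = P·Q − TC = 29·3 − 290 = -€203, a loss, but smaller than the €221 fixed cost the firm would lose by shutting down.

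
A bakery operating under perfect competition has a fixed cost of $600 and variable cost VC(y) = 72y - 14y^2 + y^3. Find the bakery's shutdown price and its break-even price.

Shutdown price = $23; break-even price = $92

Shutdown price = min AVC. AVC = 72 - 14y + y^2, with vertex at y = 7 and minimum $23.
ATC = 600/y + 72 - 14y + y^2. Setting dATC/dy = −600/y^2 − 14 + 2y = 0 gives y = 10 (since 2·10^3 − 14·10^2 = 600).
min ATC = 600/10 + 72 − 14·10 + 10^2 = $92. That is the break-even price.
For $23 ≤ P < $92 the firm produces at a loss; below $23 it shuts down.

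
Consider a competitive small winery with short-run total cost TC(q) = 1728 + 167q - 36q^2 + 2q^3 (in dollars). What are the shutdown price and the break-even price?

Shutdown price = $5; break-even price = $167

Shutdown price = min AVC. AVC = 167 - 36q + 2q^2, with vertex at q = 9 and minimum $5.
ATC = 1728/q + 167 - 36q + 2q^2. Setting dATC/dq = −1728/q^2 − 36 + 4q = 0 gives q = 12 (since 4·12^3 − 36·12^2 = 1728).
min ATC = 1728/12 + 167 − 36·12 + 2·12^2 = $167. That is the break-even price.
Between these two prices the firm operates at a loss; above $167 it earns a profit.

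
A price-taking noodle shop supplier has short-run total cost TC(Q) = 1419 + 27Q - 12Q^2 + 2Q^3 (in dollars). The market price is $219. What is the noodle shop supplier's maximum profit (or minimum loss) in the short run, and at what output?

Profit = -$139 at Q = 8

AVC = 27 - 12Q + 2Q^2; min AVC = $9 at Q = 3. Since P = $219 ≥ min AVC, the firm produces.
MC = 27 - 24Q + 6Q^2. Setting P = MC and taking the root on the rising branch gives Q* = 8.
TR = 219·8 = 1752. TC = 1419 + 472 = 1891. Profit = 1752 − 1891 = -$139.
That loss of $139 beats the $1419 the firm would lose by shutting down; producing recovers $1280 of fixed cost.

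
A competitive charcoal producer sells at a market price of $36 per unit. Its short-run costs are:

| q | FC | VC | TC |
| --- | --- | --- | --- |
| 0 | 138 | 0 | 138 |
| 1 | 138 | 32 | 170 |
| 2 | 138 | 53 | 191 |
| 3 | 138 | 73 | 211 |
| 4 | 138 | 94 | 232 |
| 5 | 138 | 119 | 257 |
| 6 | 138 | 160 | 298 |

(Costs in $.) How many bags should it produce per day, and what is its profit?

q = 5; profit = -$77

Tabulate TR − TC: q=0: -138; q=1: -134; q=2: -119; q=3: -103; q=4: -88; q=5: -77; q=6: -82.
Profit is maximized at q = 5. AVC there is 119/5 = $23.80 ≤ P, so producing beats shutting down (which would give -$138).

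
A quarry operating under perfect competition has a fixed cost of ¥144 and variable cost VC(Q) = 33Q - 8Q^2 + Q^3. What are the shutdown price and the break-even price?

Shutdown price = ¥17; break-even price = ¥45

Shutdown price = min AVC. AVC = 33 - 8Q + Q^2, with vertex at Q = 4 and minimum ¥17.
ATC = 144/Q + 33 - 8Q + Q^2. Setting dATC/dQ = −144/Q^2 − 8 + 2Q = 0 gives Q = 6 (since 2·6^3 − 8·6^2 = 144).
min ATC = 144/6 + 33 − 8·6 + 6^2 = ¥45. That is the break-even price.
Between these two prices the firm operates at a loss; above ¥45 it earns a profit.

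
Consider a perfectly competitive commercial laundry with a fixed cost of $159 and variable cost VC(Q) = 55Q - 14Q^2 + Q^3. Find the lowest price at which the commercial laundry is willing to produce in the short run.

The shutdown price is the minimum of AVC. VC = 55Q - 14Q^2 + Q^3, so AVC = 55 - 14Q + Q^2.
At the minimum of AVC, MC = AVC. MC = 55 - 28Q + 3Q^2; setting MC = AVC gives 2Q^2 - 14Q = 0, so Q = 7. min AVC = 6.
So the shutdown price is $6.

$6 per unit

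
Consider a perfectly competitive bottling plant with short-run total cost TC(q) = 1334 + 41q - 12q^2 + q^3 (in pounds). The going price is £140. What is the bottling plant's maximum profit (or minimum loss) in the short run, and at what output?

Profit = -£124 at q = 11

AVC = 41 - 12q + q^2 has its minimum £5 at q = 6; price £140 clears that bar, so the firm operates.
With MC = 41 - 24q + 3q^2, P = MC on the upward-sloping part at q* = 11.
TR = 140·11 = 1540. TC = 1334 + 330 = 1664. Profit = 1540 − 1664 = -£124.
Shutting down would mean losing the fixed cost of £1334, so operating at a loss of £124 is better by £1210.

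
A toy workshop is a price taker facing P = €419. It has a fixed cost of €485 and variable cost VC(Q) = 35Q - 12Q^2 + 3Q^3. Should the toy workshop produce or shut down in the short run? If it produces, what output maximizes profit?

Produce at Q = 8

From TC, MC = TC'(Q) = 35 - 24Q + 9Q^2 and AVC = VC/Q = 35 - 12Q + 3Q^2.
AVC hits its minimum where MC = AVC, at Q = 2, giving min AVC = 35 - 12·2 + 3·2^2 = €23.
P = €419 exceeds min AVC = €23, so the firm stays open.
P = MC gives -384 - 24Q + 9Q^2 = 0, with roots -16/3 and 8. Take the larger (rising MC): Q* = 8.
Check: AVC at Q = 8 is €131 ≤ P, so revenue covers variable cost.
Profit = P·Q − TC = 419·8 − 1533 = €1819.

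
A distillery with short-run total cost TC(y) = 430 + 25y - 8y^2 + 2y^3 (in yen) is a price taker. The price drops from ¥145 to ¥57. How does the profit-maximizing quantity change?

MC = 25 - 16y + 6y^2; the shutdown threshold is min AVC = ¥17 (at y = 2).
With P = ¥145 above the shutdown price, P = MC gives y = 6.
At P = ¥57 ≥ min AVC, set P = MC: y = 4. The firm stays open but cuts output.

Output falls from 6 to 4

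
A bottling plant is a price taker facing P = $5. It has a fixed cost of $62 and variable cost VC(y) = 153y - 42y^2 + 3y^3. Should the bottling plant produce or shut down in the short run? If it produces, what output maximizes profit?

Shut down

From TC, MC = TC'(y) = 153 - 84y + 9y^2 and AVC = VC/y = 153 - 42y + 3y^2.
AVC is minimized where dAVC/dy = -42 + 6y = 0, at y = 7; min AVC = 153 - 42·7 + 3·7^2 = $6.
Since P = $5 < min AVC = $6, price fails to cover variable cost at any output.
The firm minimizes its loss by shutting down and losing only its fixed cost of $62.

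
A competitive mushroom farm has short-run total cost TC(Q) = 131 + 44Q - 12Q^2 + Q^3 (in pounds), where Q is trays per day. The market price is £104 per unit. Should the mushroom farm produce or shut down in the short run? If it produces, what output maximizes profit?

From TC, MC = TC'(Q) = 44 - 24Q + 3Q^2 and AVC = VC/Q = 44 - 12Q + Q^2.
AVC hits its minimum where MC = AVC, at Q = 6, giving min AVC = 44 - 12·6 + 6^2 = £8.
Since P = £104 ≥ min AVC = £8, price covers variable cost and the firm should produce.
Set P = MC: 104 = 44 - 24Q + 3Q^2 → -60 - 24Q + 3Q^2 = 0. The roots are Q = -2 and Q = 10; the profit-maximizing output is on the rising part of MC, so Q* = 10.
Check: AVC at Q = 10 is £24 ≤ P, so revenue covers variable cost.
Profit = P·Q − TC = 104·10 − 371 = £669.

Produce at Q = 10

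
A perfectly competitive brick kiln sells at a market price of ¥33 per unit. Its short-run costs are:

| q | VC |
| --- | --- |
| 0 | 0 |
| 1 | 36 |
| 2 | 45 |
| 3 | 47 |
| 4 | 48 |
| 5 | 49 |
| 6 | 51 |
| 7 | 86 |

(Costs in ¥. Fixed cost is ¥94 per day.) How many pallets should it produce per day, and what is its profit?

q = 6; profit = ¥53

Profit at each row (π = 33q − TC): q=0: -94; q=1: -97; q=2: -73; q=3: -42; q=4: -10; q=5: 22; q=6: 53; q=7: 51.
Profit is maximized at q = 6. AVC there is 51/6 = ¥8.50 ≤ P, so producing beats shutting down (which would give -¥94).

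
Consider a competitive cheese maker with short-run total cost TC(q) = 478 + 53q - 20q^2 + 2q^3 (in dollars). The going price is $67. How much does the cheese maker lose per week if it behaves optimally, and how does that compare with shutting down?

AVC = 53 - 20q + 2q^2; min AVC = $3 at q = 5. Since P = $67 ≥ min AVC, the firm produces.
MC = 53 - 40q + 6q^2. Setting P = MC and taking the root on the rising branch gives q* = 7.
TR = 67·7 = 469. TC = 478 + 77 = 555. Profit = 469 − 555 = -$86.
Shutting down would mean losing the fixed cost of $478, so operating at a loss of $86 is better by $392.

Profit = -$86 at q = 7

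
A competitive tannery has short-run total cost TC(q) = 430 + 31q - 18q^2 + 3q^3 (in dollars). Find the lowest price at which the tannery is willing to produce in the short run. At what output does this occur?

$4 per unit, at q = 3

The firm shuts down when price falls below the minimum of average variable cost. AVC = VC/q = 31 - 18q + 3q^2.
At the minimum of AVC, MC = AVC. MC = 31 - 36q + 9q^2; setting MC = AVC gives 6q^2 - 18q = 0, so q = 3. min AVC = 4.
The firm shuts down for any P below $4.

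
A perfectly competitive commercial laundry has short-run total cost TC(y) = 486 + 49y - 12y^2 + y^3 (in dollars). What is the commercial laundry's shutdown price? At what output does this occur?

$13 per unit, at y = 6

The firm shuts down when price falls below the minimum of average variable cost. AVC = VC/y = 49 - 12y + y^2.
dAVC/dy = -12 + 2y = 0 gives y = 6. min AVC = 49 - 12·6 + 6^2 = 13.
For P < $13 the firm produces nothing.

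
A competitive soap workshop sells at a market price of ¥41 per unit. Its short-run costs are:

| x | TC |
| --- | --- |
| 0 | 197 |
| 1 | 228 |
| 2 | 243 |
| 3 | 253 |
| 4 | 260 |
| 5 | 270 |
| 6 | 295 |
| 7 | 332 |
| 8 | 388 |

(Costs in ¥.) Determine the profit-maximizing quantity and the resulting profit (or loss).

x = 7; profit = -¥45

Compute π = P·x − TC at each output: x=0: -197; x=1: -187; x=2: -161; x=3: -130; x=4: -96; x=5: -65; x=6: -49; x=7: -45; x=8: -60.
Profit is maximized at x = 7. AVC there is 135/7 = ¥19.29 ≤ P, so producing beats shutting down (which would give -¥197).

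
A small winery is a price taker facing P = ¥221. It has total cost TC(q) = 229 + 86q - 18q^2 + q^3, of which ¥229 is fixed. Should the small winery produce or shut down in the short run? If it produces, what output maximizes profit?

Produce at q = 15

Strip out fixed cost: VC = 86q - 18q^2 + q^3. Then AVC = 86 - 18q + q^2 and MC = 86 - 36q + 3q^2.
The AVC parabola has its vertex at q = 18/2 = 9, where AVC = 86 - 18·9 + 9^2 = ¥5.
P = ¥221 exceeds min AVC = ¥5, so the firm stays open.
Solving P = MC: -135 - 36q + 3q^2 = 0 ⇒ q = -3 or 15. On the upward-sloping branch, q* = 15.
Check: AVC at q = 15 is ¥41 ≤ P, so revenue covers variable cost.
Profit = P·q − TC = 221·15 − 844 = ¥2471.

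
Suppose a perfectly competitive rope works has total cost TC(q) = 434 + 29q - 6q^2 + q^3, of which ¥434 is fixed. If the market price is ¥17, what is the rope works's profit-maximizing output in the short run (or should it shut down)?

Strip out fixed cost: VC = 29q - 6q^2 + q^3. Then AVC = 29 - 6q + q^2 and MC = 29 - 12q + 3q^2.
AVC hits its minimum where MC = AVC, at q = 3, giving min AVC = 29 - 6·3 + 3^2 = ¥20.
Since P = ¥17 < min AVC = ¥20, price fails to cover variable cost at any output.
Shutting down limits the loss to fixed cost, ¥434.

Shut down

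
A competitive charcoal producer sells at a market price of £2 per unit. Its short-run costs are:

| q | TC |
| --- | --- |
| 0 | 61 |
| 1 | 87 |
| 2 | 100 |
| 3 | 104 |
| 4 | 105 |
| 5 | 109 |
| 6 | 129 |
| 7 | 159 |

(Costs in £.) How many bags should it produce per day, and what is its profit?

Tabulate TR − TC: q=0: -61; q=1: -85; q=2: -96; q=3: -98; q=4: -97; q=5: -99; q=6: -117; q=7: -145.
Profit is highest at q = 0. Equivalently, the lowest AVC in the table is 48/5 ≈ £9.60 at q = 5, and P = £2 falls below it — price never covers variable cost, so the firm shuts down and loses only its fixed cost.

q = 0 (shut down); profit = -£61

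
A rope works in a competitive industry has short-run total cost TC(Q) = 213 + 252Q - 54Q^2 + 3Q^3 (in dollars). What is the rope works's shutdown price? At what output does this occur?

$9 per unit, at Q = 9

The shutdown price is the minimum of AVC. VC = 252Q - 54Q^2 + 3Q^3, so AVC = 252 - 54Q + 3Q^2.
At the minimum of AVC, MC = AVC. MC = 252 - 108Q + 9Q^2; setting MC = AVC gives 6Q^2 - 54Q = 0, so Q = 9. min AVC = 9.
For P < $9 the firm produces nothing.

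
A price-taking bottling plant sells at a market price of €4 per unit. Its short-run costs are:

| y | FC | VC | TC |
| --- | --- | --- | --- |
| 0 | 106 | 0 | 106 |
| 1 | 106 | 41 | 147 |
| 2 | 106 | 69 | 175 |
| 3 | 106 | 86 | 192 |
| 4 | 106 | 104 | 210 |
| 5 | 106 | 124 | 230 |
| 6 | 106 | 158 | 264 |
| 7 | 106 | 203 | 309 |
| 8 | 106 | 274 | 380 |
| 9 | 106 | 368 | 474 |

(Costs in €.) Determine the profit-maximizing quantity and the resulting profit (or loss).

y = 0 (shut down); profit = -€106

Profit at each row (π = 4y − TC): y=0: -106; y=1: -143; y=2: -167; y=3: -180; y=4: -194; y=5: -210; y=6: -240; y=7: -281; y=8: -348; y=9: -438.
Profit is highest at y = 0. Equivalently, the lowest AVC in the table is 124/5 ≈ €24.80 at y = 5, and P = €4 falls below it — price never covers variable cost, so the firm shuts down and loses only its fixed cost.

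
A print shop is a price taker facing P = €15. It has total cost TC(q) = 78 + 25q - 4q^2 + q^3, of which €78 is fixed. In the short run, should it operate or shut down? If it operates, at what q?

From TC, MC = TC'(q) = 25 - 8q + 3q^2 and AVC = VC/q = 25 - 4q + q^2.
AVC hits its minimum where MC = AVC, at q = 2, giving min AVC = 25 - 4·2 + 2^2 = €21.
With P < min AVC (€15 < €21), every unit sold adds to the loss.
Best response: produce nothing and absorb the €78 fixed cost.

Shut down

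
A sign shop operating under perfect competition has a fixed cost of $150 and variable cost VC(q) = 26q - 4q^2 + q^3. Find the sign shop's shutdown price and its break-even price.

Shutdown price = $22; break-even price = $61

AVC = 26 - 4q + q^2; minimized at q = 2, giving min AVC = $22. That is the shutdown price.
ATC = 150/q + 26 - 4q + q^2. Setting dATC/dq = −150/q^2 − 4 + 2q = 0 gives q = 5 (since 2·5^3 − 4·5^2 = 150).
min ATC = 150/5 + 26 − 4·5 + 5^2 = $61. That is the break-even price.
Between these two prices the firm operates at a loss; above $61 it earns a profit.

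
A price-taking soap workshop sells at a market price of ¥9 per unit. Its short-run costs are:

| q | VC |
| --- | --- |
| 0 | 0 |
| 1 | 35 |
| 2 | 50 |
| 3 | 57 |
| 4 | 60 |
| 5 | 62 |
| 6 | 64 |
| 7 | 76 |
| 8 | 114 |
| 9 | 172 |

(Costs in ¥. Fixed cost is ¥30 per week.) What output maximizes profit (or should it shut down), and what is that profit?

q = 0 (shut down); profit = -¥30

Profit at each row (π = 9q − TC): q=0: -30; q=1: -56; q=2: -62; q=3: -60; q=4: -54; q=5: -47; q=6: -40; q=7: -43; q=8: -72; q=9: -121.
Profit is highest at q = 0. Equivalently, the lowest AVC in the table is 64/6 ≈ ¥10.67 at q = 6, and P = ¥9 falls below it — price never covers variable cost, so the firm shuts down and loses only its fixed cost.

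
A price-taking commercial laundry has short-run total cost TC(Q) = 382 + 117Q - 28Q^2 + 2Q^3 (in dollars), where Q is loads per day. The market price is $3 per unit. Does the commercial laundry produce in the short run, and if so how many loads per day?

Shut down

Variable cost is VC = 117Q - 28Q^2 + 2Q^3, so AVC = VC/Q = 117 - 28Q + 2Q^2 and MC = dTC/dQ = 117 - 56Q + 6Q^2.
The AVC parabola has its vertex at Q = 28/4 = 7, where AVC = 117 - 28·7 + 2·7^2 = $19.
With P < min AVC ($3 < $19), every unit sold adds to the loss.
Best response: produce nothing and absorb the $382 fixed cost.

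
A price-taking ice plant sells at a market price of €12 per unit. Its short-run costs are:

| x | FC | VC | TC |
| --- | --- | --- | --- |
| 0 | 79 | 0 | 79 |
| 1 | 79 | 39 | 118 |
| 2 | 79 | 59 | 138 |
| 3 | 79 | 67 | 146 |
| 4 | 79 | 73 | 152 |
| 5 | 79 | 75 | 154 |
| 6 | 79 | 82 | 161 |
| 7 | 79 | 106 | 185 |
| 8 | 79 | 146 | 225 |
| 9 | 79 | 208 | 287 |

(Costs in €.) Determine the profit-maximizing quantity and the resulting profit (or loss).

x = 0 (shut down); profit = -€79

Compute π = P·x − TC at each output: x=0: -79; x=1: -106; x=2: -114; x=3: -110; x=4: -104; x=5: -94; x=6: -89; x=7: -101; x=8: -129; x=9: -179.
Profit is highest at x = 0. Equivalently, the lowest AVC in the table is 82/6 ≈ €13.67 at x = 6, and P = €12 falls below it — price never covers variable cost, so the firm shuts down and loses only its fixed cost.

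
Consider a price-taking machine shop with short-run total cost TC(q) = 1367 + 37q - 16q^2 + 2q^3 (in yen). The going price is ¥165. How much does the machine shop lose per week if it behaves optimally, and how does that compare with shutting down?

AVC = 37 - 16q + 2q^2; min AVC = ¥5 at q = 4. Since P = ¥165 ≥ min AVC, the firm produces.
MC = 37 - 32q + 6q^2. Setting P = MC and taking the root on the rising branch gives q* = 8.
TR = 165·8 = 1320. TC = 1367 + 296 = 1663. Profit = 1320 − 1663 = -¥343.
That loss of ¥343 beats the ¥1367 the firm would lose by shutting down; producing recovers ¥1024 of fixed cost.

Profit = -¥343 at q = 8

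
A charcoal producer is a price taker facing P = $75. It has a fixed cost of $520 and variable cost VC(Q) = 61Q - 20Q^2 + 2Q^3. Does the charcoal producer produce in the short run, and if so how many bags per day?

Variable cost is VC = 61Q - 20Q^2 + 2Q^3, so AVC = VC/Q = 61 - 20Q + 2Q^2 and MC = dTC/dQ = 61 - 40Q + 6Q^2.
AVC is minimized where dAVC/dQ = -20 + 4Q = 0, at Q = 5; min AVC = 61 - 20·5 + 2·5^2 = $11.
P = $75 exceeds min AVC = $11, so the firm stays open.
P = MC gives -14 - 40Q + 6Q^2 = 0, with roots -1/3 and 7. Take the larger (rising MC): Q* = 7.
Check: AVC at Q = 7 is $19 ≤ P, so revenue covers variable cost.
Profit = P·Q − TC = 75·7 − 653 = -$128, a loss, but smaller than the $520 fixed cost the firm would lose by shutting down.

Produce at Q = 7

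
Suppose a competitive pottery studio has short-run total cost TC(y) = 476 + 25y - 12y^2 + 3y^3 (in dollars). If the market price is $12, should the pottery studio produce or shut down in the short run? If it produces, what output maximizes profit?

Shut down

Variable cost is VC = 25y - 12y^2 + 3y^3, so AVC = VC/y = 25 - 12y + 3y^2 and MC = dTC/dy = 25 - 24y + 9y^2.
The AVC parabola has its vertex at y = 12/6 = 2, where AVC = 25 - 12·2 + 3·2^2 = $13.
With P < min AVC ($12 < $13), every unit sold adds to the loss.
Shutting down limits the loss to fixed cost, $476.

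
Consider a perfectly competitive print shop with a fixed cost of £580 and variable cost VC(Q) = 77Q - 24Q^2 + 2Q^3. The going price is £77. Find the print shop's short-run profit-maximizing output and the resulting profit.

Profit = -£68 at Q = 8

AVC = 77 - 24Q + 2Q^2; min AVC = £5 at Q = 6. Since P = £77 ≥ min AVC, the firm produces.
MC = 77 - 48Q + 6Q^2. Setting P = MC and taking the root on the rising branch gives Q* = 8.
TR = 77·8 = 616. TC = 580 + 104 = 684. Profit = 616 − 684 = -£68.
That loss of £68 beats the £580 the firm would lose by shutting down; producing recovers £512 of fixed cost.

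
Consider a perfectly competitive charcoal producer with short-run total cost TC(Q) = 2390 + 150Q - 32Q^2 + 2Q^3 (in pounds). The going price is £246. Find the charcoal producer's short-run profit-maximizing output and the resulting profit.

Profit = -£86 at Q = 12

AVC = 150 - 32Q + 2Q^2 has its minimum £22 at Q = 8; price £246 clears that bar, so the firm operates.
With MC = 150 - 64Q + 6Q^2, P = MC on the upward-sloping part at Q* = 12.
TR = 246·12 = 2952. TC = 2390 + 648 = 3038. Profit = 2952 − 3038 = -£86.
That loss of £86 beats the £2390 the firm would lose by shutting down; producing recovers £2304 of fixed cost.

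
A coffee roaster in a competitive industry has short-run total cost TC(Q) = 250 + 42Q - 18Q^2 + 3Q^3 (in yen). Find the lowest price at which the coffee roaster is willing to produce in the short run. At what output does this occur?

Short-run supply begins at min AVC. From VC = 42Q - 18Q^2 + 3Q^3, AVC = 42 - 18Q + 3Q^2.
dAVC/dQ = -18 + 6Q = 0 gives Q = 3. min AVC = 42 - 18·3 + 3·3^2 = 15.
For P < ¥15 the firm produces nothing.

¥15 per unit, at Q = 3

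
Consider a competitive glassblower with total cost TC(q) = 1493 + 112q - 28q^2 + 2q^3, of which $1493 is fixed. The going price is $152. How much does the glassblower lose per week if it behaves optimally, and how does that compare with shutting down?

Profit = -$293 at q = 10

AVC = 112 - 28q + 2q^2; min AVC = $14 at q = 7. Since P = $152 ≥ min AVC, the firm produces.
MC = 112 - 56q + 6q^2. Setting P = MC and taking the root on the rising branch gives q* = 10.
TR = 152·10 = 1520. TC = 1493 + 320 = 1813. Profit = 1520 − 1813 = -$293.
Shutting down would mean losing the fixed cost of $1493, so operating at a loss of $293 is better by $1200.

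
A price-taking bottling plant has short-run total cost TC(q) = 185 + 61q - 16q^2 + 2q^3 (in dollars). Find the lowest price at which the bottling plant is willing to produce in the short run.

$29 per unit

The firm shuts down when price falls below the minimum of average variable cost. AVC = VC/q = 61 - 16q + 2q^2.
At the minimum of AVC, MC = AVC. MC = 61 - 32q + 6q^2; setting MC = AVC gives 4q^2 - 16q = 0, so q = 4. min AVC = 29.
So the shutdown price is $29.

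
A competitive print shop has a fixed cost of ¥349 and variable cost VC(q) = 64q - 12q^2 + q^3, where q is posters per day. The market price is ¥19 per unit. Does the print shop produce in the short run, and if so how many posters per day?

Shut down

Strip out fixed cost: VC = 64q - 12q^2 + q^3. Then AVC = 64 - 12q + q^2 and MC = 64 - 24q + 3q^2.
AVC is minimized where dAVC/dq = -12 + 2q = 0, at q = 6; min AVC = 64 - 12·6 + 6^2 = ¥28.
P = ¥19 lies below min AVC = ¥28; no output level covers variable cost.
The firm minimizes its loss by shutting down and losing only its fixed cost of ¥349.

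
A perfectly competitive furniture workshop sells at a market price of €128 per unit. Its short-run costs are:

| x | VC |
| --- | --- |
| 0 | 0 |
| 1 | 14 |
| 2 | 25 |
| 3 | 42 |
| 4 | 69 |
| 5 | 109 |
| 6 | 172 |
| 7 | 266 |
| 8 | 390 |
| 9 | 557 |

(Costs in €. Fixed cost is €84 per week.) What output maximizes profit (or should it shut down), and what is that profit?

x = 8; profit = €550

Tabulate TR − TC: x=0: -84; x=1: 30; x=2: 147; x=3: 258; x=4: 359; x=5: 447; x=6: 512; x=7: 546; x=8: 550; x=9: 511.
Profit is maximized at x = 8. AVC there is 390/8 = €48.75 ≤ P, so producing beats shutting down (which would give -€84).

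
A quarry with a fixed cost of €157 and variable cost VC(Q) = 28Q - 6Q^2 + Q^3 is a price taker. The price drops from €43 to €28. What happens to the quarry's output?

MC = 28 - 12Q + 3Q^2; the shutdown threshold is min AVC = €19 (at Q = 3).
At P = €43 ≥ min AVC, set P = MC on the rising branch: Q = 5.
At P = €28 ≥ min AVC, set P = MC: Q = 4. The firm stays open but cuts output.

Output falls from 5 to 4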